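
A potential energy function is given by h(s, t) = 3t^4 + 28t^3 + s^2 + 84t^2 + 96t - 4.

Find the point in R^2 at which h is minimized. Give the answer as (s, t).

h(s,t) separates as P(s) + Q(t) − 4, so its minimum is min P + min Q − 4.
P'(s) = 2s vanishes at s ∈ {0}; Q'(t) = 12(t + 1)(t + 2)(t + 4) vanishes at t ∈ {-4, -2, -1}.
Local minima of P (where P''>0): P(0)=0. Local minima of Q: Q(-4)=-64, Q(-1)=-37.
So the global minimum of h is P(0) + Q(-4) − 4 = 0 − 64 − 4 = -68, attained at (0, -4).

(0, -4)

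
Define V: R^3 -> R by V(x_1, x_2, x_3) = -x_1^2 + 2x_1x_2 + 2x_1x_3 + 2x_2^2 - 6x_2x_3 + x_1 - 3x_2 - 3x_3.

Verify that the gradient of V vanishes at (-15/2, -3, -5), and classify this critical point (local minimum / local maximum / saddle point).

saddle point

∇V = (-2x_1 + 2x_2 + 2x_3 + 1, 2x_1 + 4x_2 - 6x_3 - 3, 2x_1 - 6x_2 - 3); substituting (-15/2, -3, -5) gives ∇V = (0, 0, 0), so (-15/2, -3, -5) is indeed a critical point.
The Hessian is constant: H = [[-2, 2, 2], [2, 4, -6], [2, -6, 0]].
Leading principal minors: Δ₁ = -2, Δ₂ = -12, Δ₃ = 8.
The minors fit neither the all-positive nor the alternating-sign pattern, so H is indefinite: a saddle point.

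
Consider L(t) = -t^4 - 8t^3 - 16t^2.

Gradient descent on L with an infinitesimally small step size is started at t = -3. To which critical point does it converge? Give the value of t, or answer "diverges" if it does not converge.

-2

L'(t) = -4t(t + 2)(t + 4), so L'(-3) = -12.
Gradient descent moves in the -L' direction, i.e. t is increasing.
The nearest critical point in that direction is t = -2, where L'' = 16 > 0 (a local minimum). The iterate converges there.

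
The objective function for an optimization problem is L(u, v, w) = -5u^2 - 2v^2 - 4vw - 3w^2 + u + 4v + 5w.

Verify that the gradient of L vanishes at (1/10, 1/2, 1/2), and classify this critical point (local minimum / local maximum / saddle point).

∇L = (-10u + 1, -4v - 4w + 4, -4v - 6w + 5); substituting (1/10, 1/2, 1/2) gives ∇L = (0, 0, 0), so (1/10, 1/2, 1/2) is indeed a critical point.
The Hessian is constant: H = [[-10, 0, 0], [0, -4, -4], [0, -4, -6]].
Leading principal minors: Δ₁ = -10, Δ₂ = 40, Δ₃ = -80.
The minors alternate sign starting negative (−, +, −), so H is negative definite: a local maximum.

local maximum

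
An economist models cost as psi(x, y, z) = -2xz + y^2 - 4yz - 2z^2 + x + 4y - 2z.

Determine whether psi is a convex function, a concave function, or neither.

neither

psi is quadratic, so its Hessian is the constant matrix H = [[0, 0, -2], [0, 2, -4], [-2, -4, -4]].
Leading principal minors: 0, 0, -8.
Neither pattern holds ⇒ H is indefinite ⇒ neither convex nor concave.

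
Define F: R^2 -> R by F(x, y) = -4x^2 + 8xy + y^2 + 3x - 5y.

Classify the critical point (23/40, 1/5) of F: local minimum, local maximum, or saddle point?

The Hessian of F is constant: H = [[-8, 8], [8, 2]].
det(H) = (-8)·2 − 8² = -80.
Since det(H) < 0, H is indefinite and the critical point is a saddle point.

saddle point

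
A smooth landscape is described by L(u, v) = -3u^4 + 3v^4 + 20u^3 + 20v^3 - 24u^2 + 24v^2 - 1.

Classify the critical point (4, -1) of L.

The mixed partial ∂²L/∂u∂v is 0, so the Hessian at any point is diag(L_uu, L_vv) = diag(12(-3u^2 + 10u - 4), 12(3v^2 + 10v + 4)).
At (4, -1): H = diag(-144, -36).
Both eigenvalues are negative, so H is negative definite: a local maximum.

local maximum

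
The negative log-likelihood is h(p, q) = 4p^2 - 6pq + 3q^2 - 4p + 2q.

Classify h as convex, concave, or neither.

h is quadratic, so its Hessian is the constant matrix H = [[8, -6], [-6, 6]].
det(H) = 12, tr(H) = 14.
det(H) > 0 and tr(H) > 0, so H is positive definite everywhere: convex.

convex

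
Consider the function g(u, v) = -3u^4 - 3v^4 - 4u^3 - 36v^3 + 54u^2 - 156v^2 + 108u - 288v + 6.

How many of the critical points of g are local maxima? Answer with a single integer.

g separates as a function of u plus a function of v, so ∇g=0 decouples.
∂g/∂u = -12(u - 3)(u + 1)(u + 3) = 0 at u ∈ {-3, -1, 3}; ∂g/∂v = -12(v + 2)(v + 3)(v + 4) = 0 at v ∈ {-4, -3, -2}.
The Hessian is diagonal: diag(g_uu, g_vv). Second derivatives: g_uu(-3)=-144, g_uu(-1)=96, g_uu(3)=-288; g_vv(-4)=-24, g_vv(-3)=12, g_vv(-2)=-24.
Local maxima occur where both diagonal entries negative: (-3, -4), (-3, -2), (3, -4), (3, -2). Count: 4.

4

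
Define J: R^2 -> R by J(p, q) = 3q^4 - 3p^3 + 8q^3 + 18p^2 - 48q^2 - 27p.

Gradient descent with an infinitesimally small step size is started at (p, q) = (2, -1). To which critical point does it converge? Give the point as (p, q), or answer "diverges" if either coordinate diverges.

J is separable, so gradient descent decouples: p follows -∂J/∂p, q follows -∂J/∂q.
∂J/∂p = -9(p - 3)(p - 1); at p=2 this is 9, so p decreases.
∂J/∂q = 12q(q - 2)(q + 4); at q=-1 this is 108, so q decreases.
p converges to its nearest critical value 1 (a local min of the p-part); q converges to -4. The iterate converges to (1, -4).

(1, -4)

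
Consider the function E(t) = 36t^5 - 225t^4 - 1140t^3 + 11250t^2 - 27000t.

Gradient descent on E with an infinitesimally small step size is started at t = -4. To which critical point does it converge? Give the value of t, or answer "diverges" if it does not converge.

2

E'(t) = 180(t - 5)(t - 3)(t - 2)(t + 5), so E'(-4) = -68040.
Gradient descent moves in the -E' direction, i.e. t is increasing.
The nearest critical point in that direction is t = 2, where E'' = 3780 > 0 (a local minimum). The iterate converges there.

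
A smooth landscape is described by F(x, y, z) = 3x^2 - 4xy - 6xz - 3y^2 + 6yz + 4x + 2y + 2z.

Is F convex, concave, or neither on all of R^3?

neither

F is quadratic, so its Hessian is the constant matrix H = [[6, -4, -6], [-4, -6, 6], [-6, 6, 0]].
Leading principal minors: 6, -52, 288.
Neither pattern holds ⇒ H is indefinite ⇒ neither convex nor concave.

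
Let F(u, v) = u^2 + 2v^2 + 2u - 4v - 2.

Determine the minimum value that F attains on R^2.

-5

F(u,v) separates as P(u) + Q(v) − 2, so its minimum is min P + min Q − 2.
P'(u) = 2u + 2 vanishes at u ∈ {-1}; Q'(v) = 4v - 4 vanishes at v ∈ {1}.
Local minima of P (where P''>0): P(-1)=-1. Local minima of Q: Q(1)=-2.
So the global minimum of F is P(-1) + Q(1) − 2 = -1 − 2 − 2 = -5, attained at (-1, 1).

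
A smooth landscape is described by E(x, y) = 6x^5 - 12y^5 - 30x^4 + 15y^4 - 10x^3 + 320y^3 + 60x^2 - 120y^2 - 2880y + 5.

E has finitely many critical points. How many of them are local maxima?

4

E separates as a function of x plus a function of y, so ∇E=0 decouples.
∂E/∂x = 30x(x - 4)(x - 1)(x + 1) = 0 at x ∈ {-1, 0, 1, 4}; ∂E/∂y = -60(y - 4)(y - 2)(y + 2)(y + 3) = 0 at y ∈ {-3, -2, 2, 4}.
The Hessian is diagonal: diag(E_xx, E_yy). Second derivatives: E_xx(-1)=-300, E_xx(0)=120, E_xx(1)=-180, E_xx(4)=1800; E_yy(-3)=2100, E_yy(-2)=-1440, E_yy(2)=2400, E_yy(4)=-5040.
Local maxima occur where both diagonal entries negative: (-1, -2), (-1, 4), (1, -2), (1, 4). Count: 4.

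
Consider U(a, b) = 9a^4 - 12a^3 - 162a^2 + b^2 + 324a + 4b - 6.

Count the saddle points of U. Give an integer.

U separates as a function of a plus a function of b, so ∇U=0 decouples.
∂U/∂a = 36(a - 3)(a - 1)(a + 3) = 0 at a ∈ {-3, 1, 3}; ∂U/∂b = 2(b + 2) = 0 at b ∈ {-2}.
The Hessian is diagonal: diag(U_aa, U_bb). Second derivatives: U_aa(-3)=864, U_aa(1)=-288, U_aa(3)=432; U_bb(-2)=2.
Saddle points occur where the two diagonal entries have opposite signs: (1, -2). Count: 1.

1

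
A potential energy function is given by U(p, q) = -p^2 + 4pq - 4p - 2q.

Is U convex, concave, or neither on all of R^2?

U is quadratic, so its Hessian is the constant matrix H = [[-2, 4], [4, 0]].
det(H) = -16, tr(H) = -2.
det(H) < 0, so H is indefinite: neither convex nor concave.

neither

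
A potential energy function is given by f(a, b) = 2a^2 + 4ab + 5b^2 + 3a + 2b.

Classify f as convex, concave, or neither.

convex

f is quadratic, so its Hessian is the constant matrix H = [[4, 4], [4, 10]].
det(H) = 24, tr(H) = 14.
det(H) > 0 and tr(H) > 0, so H is positive definite everywhere: convex.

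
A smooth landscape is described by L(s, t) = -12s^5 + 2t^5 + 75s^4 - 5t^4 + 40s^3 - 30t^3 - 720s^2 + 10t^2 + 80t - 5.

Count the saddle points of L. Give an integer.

L separates as a function of s plus a function of t, so ∇L=0 decouples.
∂L/∂s = -60s(s - 4)(s - 3)(s + 2) = 0 at s ∈ {-2, 0, 3, 4}; ∂L/∂t = 10(t - 4)(t - 1)(t + 1)(t + 2) = 0 at t ∈ {-2, -1, 1, 4}.
The Hessian is diagonal: diag(L_ss, L_tt). Second derivatives: L_ss(-2)=3600, L_ss(0)=-1440, L_ss(3)=900, L_ss(4)=-1440; L_tt(-2)=-180, L_tt(-1)=100, L_tt(1)=-180, L_tt(4)=900.
Saddle points occur where the two diagonal entries have opposite signs: (-2, -2), (-2, 1), (0, -1), (0, 4), (3, -2), (3, 1), (4, -1), (4, 4). Count: 8.

8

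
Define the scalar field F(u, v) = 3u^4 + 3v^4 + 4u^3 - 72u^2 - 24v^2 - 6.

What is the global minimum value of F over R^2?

F(u,v) separates as P(u) + Q(v) − 6, so its minimum is min P + min Q − 6.
P'(u) = 12u(u - 3)(u + 4) vanishes at u ∈ {-4, 0, 3}; Q'(v) = 12v(v - 2)(v + 2) vanishes at v ∈ {-2, 0, 2}.
Local minima of P (where P''>0): P(-4)=-640, P(3)=-297. Local minima of Q: Q(-2)=-48, Q(2)=-48.
So the global minimum of F is P(-4) + Q(-2) − 6 = -640 − 48 − 6 = -694, attained at (-4, -2).

-694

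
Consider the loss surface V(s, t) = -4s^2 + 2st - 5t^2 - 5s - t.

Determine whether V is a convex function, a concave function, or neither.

V is quadratic, so its Hessian is the constant matrix H = [[-8, 2], [2, -10]].
det(H) = 76, tr(H) = -18.
det(H) > 0 and tr(H) < 0, so H is negative definite everywhere: concave.

concave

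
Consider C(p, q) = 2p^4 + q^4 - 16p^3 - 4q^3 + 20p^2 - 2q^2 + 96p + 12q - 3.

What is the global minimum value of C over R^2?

C(p,q) separates as A(p) + B(q) − 3, so its minimum is min A + min B − 3.
A'(p) = 8(p - 4)(p - 3)(p + 1) vanishes at p ∈ {-1, 3, 4}; B'(q) = 4(q - 3)(q - 1)(q + 1) vanishes at q ∈ {-1, 1, 3}.
Local minima of A (where A''>0): A(-1)=-58, A(4)=192. Local minima of B: B(-1)=-9, B(3)=-9.
So the global minimum of C is A(-1) + B(-1) − 3 = -58 − 9 − 3 = -70, attained at (-1, -1).

-70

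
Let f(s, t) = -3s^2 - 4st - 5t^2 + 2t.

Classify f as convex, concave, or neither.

f is quadratic, so its Hessian is the constant matrix H = [[-6, -4], [-4, -10]].
det(H) = 44, tr(H) = -16.
det(H) > 0 and tr(H) < 0, so H is negative definite everywhere: concave.

concave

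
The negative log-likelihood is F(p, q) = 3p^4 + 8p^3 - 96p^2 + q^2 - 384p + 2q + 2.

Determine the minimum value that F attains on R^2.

-1791

F(p,q) separates as A(p) + B(q) + 2, so its minimum is min A + min B + 2.
A'(p) = 12(p - 4)(p + 2)(p + 4) vanishes at p ∈ {-4, -2, 4}; B'(q) = 2q + 2 vanishes at q ∈ {-1}.
Local minima of A (where A''>0): A(-4)=256, A(4)=-1792. Local minima of B: B(-1)=-1.
So the global minimum of F is A(4) + B(-1) + 2 = -1792 − 1 + 2 = -1791, attained at (4, -1).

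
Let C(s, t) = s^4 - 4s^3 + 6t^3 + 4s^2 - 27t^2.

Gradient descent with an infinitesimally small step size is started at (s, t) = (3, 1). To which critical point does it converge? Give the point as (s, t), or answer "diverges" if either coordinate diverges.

(2, 3)

C is separable, so gradient descent decouples: s follows -∂C/∂s, t follows -∂C/∂t.
∂C/∂s = 4s(s - 2)(s - 1); at s=3 this is 24, so s decreases.
∂C/∂t = 18t(t - 3); at t=1 this is -36, so t increases.
s converges to its nearest critical value 2 (a local min of the s-part); t converges to 3. The iterate converges to (2, 3).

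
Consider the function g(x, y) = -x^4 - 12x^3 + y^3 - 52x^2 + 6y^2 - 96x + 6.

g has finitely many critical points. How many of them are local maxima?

g separates as a function of x plus a function of y, so ∇g=0 decouples.
∂g/∂x = -4(x + 2)(x + 3)(x + 4) = 0 at x ∈ {-4, -3, -2}; ∂g/∂y = 3y(y + 4) = 0 at y ∈ {-4, 0}.
The Hessian is diagonal: diag(g_xx, g_yy). Second derivatives: g_xx(-4)=-8, g_xx(-3)=4, g_xx(-2)=-8; g_yy(-4)=-12, g_yy(0)=12.
Local maxima occur where both diagonal entries negative: (-4, -4), (-2, -4). Count: 2.

2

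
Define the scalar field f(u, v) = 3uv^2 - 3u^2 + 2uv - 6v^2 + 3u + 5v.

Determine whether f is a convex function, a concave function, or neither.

neither

The term 3uv^2 is cubic, so the Hessian is not constant.
∂²f/∂v² = 6u - 12, which takes both signs as u varies (negative for sufficiently negative u). A diagonal entry of the Hessian changing sign means the Hessian is neither positive- nor negative-semidefinite on all of R^2.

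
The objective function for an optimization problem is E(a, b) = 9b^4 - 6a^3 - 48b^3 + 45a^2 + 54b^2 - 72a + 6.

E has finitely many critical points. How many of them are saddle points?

3

E separates as a function of a plus a function of b, so ∇E=0 decouples.
∂E/∂a = -18(a - 4)(a - 1) = 0 at a ∈ {1, 4}; ∂E/∂b = 36b(b - 3)(b - 1) = 0 at b ∈ {0, 1, 3}.
The Hessian is diagonal: diag(E_aa, E_bb). Second derivatives: E_aa(1)=54, E_aa(4)=-54; E_bb(0)=108, E_bb(1)=-72, E_bb(3)=216.
Saddle points occur where the two diagonal entries have opposite signs: (1, 1), (4, 0), (4, 3). Count: 3.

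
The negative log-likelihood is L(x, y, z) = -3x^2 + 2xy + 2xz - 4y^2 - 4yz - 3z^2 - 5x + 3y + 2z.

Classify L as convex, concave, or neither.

concave

L is quadratic, so its Hessian is the constant matrix H = [[-6, 2, 2], [2, -8, -4], [2, -4, -6]].
Leading principal minors: -6, 44, -168.
Signs alternate −, +, − ⇒ H ≺ 0 ⇒ concave.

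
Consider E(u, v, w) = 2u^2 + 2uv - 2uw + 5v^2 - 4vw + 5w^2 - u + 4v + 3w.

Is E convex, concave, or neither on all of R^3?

E is quadratic, so its Hessian is the constant matrix H = [[4, 2, -2], [2, 10, -4], [-2, -4, 10]].
Leading principal minors: 4, 36, 288.
All positive ⇒ H ≻ 0 ⇒ convex.

convex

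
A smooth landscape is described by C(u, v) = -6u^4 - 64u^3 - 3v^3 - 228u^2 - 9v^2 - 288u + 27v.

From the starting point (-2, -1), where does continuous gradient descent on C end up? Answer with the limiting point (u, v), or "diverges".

(-3, -3)

C is separable, so gradient descent decouples: u follows -∂C/∂u, v follows -∂C/∂v.
∂C/∂u = -24(u + 1)(u + 3)(u + 4); at u=-2 this is 48, so u decreases.
∂C/∂v = -9(v - 1)(v + 3); at v=-1 this is 36, so v decreases.
u converges to its nearest critical value -3 (a local min of the u-part); v converges to -3. The iterate converges to (-3, -3).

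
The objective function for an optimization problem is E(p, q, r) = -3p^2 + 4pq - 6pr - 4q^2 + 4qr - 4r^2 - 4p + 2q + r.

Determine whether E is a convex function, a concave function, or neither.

concave

E is quadratic, so its Hessian is the constant matrix H = [[-6, 4, -6], [4, -8, 4], [-6, 4, -8]].
Leading principal minors: -6, 32, -64.
Signs alternate −, +, − ⇒ H ≺ 0 ⇒ concave.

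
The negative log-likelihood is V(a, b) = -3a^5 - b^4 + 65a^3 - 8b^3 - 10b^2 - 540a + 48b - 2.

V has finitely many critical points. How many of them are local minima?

V separates as a function of a plus a function of b, so ∇V=0 decouples.
∂V/∂a = -15(a - 3)(a - 2)(a + 2)(a + 3) = 0 at a ∈ {-3, -2, 2, 3}; ∂V/∂b = -4(b - 1)(b + 3)(b + 4) = 0 at b ∈ {-4, -3, 1}.
The Hessian is diagonal: diag(V_aa, V_bb). Second derivatives: V_aa(-3)=450, V_aa(-2)=-300, V_aa(2)=300, V_aa(3)=-450; V_bb(-4)=-20, V_bb(-3)=16, V_bb(1)=-80.
Local minima occur where both diagonal entries positive: (-3, -3), (2, -3). Count: 2.

2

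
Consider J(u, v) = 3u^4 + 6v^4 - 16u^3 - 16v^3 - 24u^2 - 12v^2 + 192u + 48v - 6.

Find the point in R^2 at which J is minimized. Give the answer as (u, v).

J(u,v) separates as P(u) + Q(v) − 6, so its minimum is min P + min Q − 6.
P'(u) = 12(u - 4)(u - 2)(u + 2) vanishes at u ∈ {-2, 2, 4}; Q'(v) = 24(v - 2)(v - 1)(v + 1) vanishes at v ∈ {-1, 1, 2}.
Local minima of P (where P''>0): P(-2)=-304, P(4)=128. Local minima of Q: Q(-1)=-38, Q(2)=16.
So the global minimum of J is P(-2) + Q(-1) − 6 = -304 − 38 − 6 = -348, attained at (-2, -1).

(-2, -1)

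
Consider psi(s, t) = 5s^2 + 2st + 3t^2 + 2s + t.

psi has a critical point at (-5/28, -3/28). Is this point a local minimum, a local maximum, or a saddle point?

The Hessian of psi is constant: H = [[10, 2], [2, 6]].
det(H) = 10·6 − 2² = 56.
det(H) > 0 and tr(H) = 16 > 0, so H is positive definite and the point is a local minimum.

local minimum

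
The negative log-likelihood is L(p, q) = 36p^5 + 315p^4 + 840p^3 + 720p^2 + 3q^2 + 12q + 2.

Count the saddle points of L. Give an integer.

L separates as a function of p plus a function of q, so ∇L=0 decouples.
∂L/∂p = 180p(p + 1)(p + 2)(p + 4) = 0 at p ∈ {-4, -2, -1, 0}; ∂L/∂q = 6(q + 2) = 0 at q ∈ {-2}.
The Hessian is diagonal: diag(L_pp, L_qq). Second derivatives: L_pp(-4)=-4320, L_pp(-2)=720, L_pp(-1)=-540, L_pp(0)=1440; L_qq(-2)=6.
Saddle points occur where the two diagonal entries have opposite signs: (-4, -2), (-1, -2). Count: 2.

2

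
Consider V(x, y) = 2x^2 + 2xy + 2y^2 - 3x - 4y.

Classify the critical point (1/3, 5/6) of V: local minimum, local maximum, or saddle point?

local minimum

The Hessian of V is constant: H = [[4, 2], [2, 4]].
det(H) = 4·4 − 2² = 12.
det(H) > 0 and tr(H) = 8 > 0, so H is positive definite and the point is a local minimum.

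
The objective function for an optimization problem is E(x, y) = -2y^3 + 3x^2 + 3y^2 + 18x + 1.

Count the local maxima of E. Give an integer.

0

E separates as a function of x plus a function of y, so ∇E=0 decouples.
∂E/∂x = 6(x + 3) = 0 at x ∈ {-3}; ∂E/∂y = -6y(y - 1) = 0 at y ∈ {0, 1}.
The Hessian is diagonal: diag(E_xx, E_yy). Second derivatives: E_xx(-3)=6; E_yy(0)=6, E_yy(1)=-6.
Local maxima occur where both diagonal entries negative: none. Count: 0.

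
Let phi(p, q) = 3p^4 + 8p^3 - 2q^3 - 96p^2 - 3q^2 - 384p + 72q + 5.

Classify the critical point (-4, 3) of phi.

saddle point

The mixed partial ∂²phi/∂p∂q is 0, so the Hessian at any point is diag(phi_pp, phi_qq) = diag(12(3p^2 + 4p - 16), -6(2q + 1)).
At (-4, 3): H = diag(192, -42).
The eigenvalues have opposite signs, so H is indefinite: a saddle point.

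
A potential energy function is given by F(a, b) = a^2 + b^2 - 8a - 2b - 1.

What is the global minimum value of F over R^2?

-18

F(a,b) separates as P(a) + Q(b) − 1, so its minimum is min P + min Q − 1.
P'(a) = 2a - 8 vanishes at a ∈ {4}; Q'(b) = 2b - 2 vanishes at b ∈ {1}.
Local minima of P (where P''>0): P(4)=-16. Local minima of Q: Q(1)=-1.
So the global minimum of F is P(4) + Q(1) − 1 = -16 − 1 − 1 = -18, attained at (4, 1).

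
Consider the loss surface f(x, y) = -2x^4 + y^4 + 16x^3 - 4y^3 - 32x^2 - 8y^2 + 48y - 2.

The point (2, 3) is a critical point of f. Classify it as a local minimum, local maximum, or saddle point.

local minimum

The mixed partial ∂²f/∂x∂y is 0, so the Hessian at any point is diag(f_xx, f_yy) = diag(8(-3x^2 + 12x - 8), 4(3y^2 - 6y - 4)).
At (2, 3): H = diag(32, 20).
Both eigenvalues are positive, so H is positive definite: a local minimum.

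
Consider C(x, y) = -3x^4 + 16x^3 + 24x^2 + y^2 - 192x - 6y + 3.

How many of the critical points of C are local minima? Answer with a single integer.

1

C separates as a function of x plus a function of y, so ∇C=0 decouples.
∂C/∂x = -12(x - 4)(x - 2)(x + 2) = 0 at x ∈ {-2, 2, 4}; ∂C/∂y = 2(y - 3) = 0 at y ∈ {3}.
The Hessian is diagonal: diag(C_xx, C_yy). Second derivatives: C_xx(-2)=-288, C_xx(2)=96, C_xx(4)=-144; C_yy(3)=2.
Local minima occur where both diagonal entries positive: (2, 3). Count: 1.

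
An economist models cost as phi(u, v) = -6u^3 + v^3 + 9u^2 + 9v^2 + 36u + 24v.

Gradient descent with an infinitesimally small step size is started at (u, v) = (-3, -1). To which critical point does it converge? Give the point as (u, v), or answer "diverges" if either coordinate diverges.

phi is separable, so gradient descent decouples: u follows -∂phi/∂u, v follows -∂phi/∂v.
∂phi/∂u = -18(u - 2)(u + 1); at u=-3 this is -180, so u increases.
∂phi/∂v = 3(v + 2)(v + 4); at v=-1 this is 9, so v decreases.
u converges to its nearest critical value -1 (a local min of the u-part); v converges to -2. The iterate converges to (-1, -2).

(-1, -2)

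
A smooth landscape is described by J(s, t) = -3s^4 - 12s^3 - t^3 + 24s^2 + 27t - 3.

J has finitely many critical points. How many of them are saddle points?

J separates as a function of s plus a function of t, so ∇J=0 decouples.
∂J/∂s = -12s(s - 1)(s + 4) = 0 at s ∈ {-4, 0, 1}; ∂J/∂t = -3(t - 3)(t + 3) = 0 at t ∈ {-3, 3}.
The Hessian is diagonal: diag(J_ss, J_tt). Second derivatives: J_ss(-4)=-240, J_ss(0)=48, J_ss(1)=-60; J_tt(-3)=18, J_tt(3)=-18.
Saddle points occur where the two diagonal entries have opposite signs: (-4, -3), (0, 3), (1, -3). Count: 3.

3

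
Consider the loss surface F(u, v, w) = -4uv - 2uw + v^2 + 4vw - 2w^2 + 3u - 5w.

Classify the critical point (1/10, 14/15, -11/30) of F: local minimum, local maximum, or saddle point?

The Hessian is constant: H = [[0, -4, -2], [-4, 2, 4], [-2, 4, -4]].
Leading principal minors: Δ₁ = 0, Δ₂ = -16, Δ₃ = 120.
The minors fit neither the all-positive nor the alternating-sign pattern, so H is indefinite: a saddle point.

saddle point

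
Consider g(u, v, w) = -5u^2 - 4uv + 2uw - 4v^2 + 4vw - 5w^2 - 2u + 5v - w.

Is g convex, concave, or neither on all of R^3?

g is quadratic, so its Hessian is the constant matrix H = [[-10, -4, 2], [-4, -8, 4], [2, 4, -10]].
Leading principal minors: -10, 64, -512.
Signs alternate −, +, − ⇒ H ≺ 0 ⇒ concave.

concave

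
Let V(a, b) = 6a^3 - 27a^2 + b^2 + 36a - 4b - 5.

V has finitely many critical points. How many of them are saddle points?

V separates as a function of a plus a function of b, so ∇V=0 decouples.
∂V/∂a = 18(a - 2)(a - 1) = 0 at a ∈ {1, 2}; ∂V/∂b = 2(b - 2) = 0 at b ∈ {2}.
The Hessian is diagonal: diag(V_aa, V_bb). Second derivatives: V_aa(1)=-18, V_aa(2)=18; V_bb(2)=2.
Saddle points occur where the two diagonal entries have opposite signs: (1, 2). Count: 1.

1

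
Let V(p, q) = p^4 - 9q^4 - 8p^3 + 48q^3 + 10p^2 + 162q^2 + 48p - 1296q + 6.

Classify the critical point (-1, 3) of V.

local minimum

The mixed partial ∂²V/∂p∂q is 0, so the Hessian at any point is diag(V_pp, V_qq) = diag(4(3p^2 - 12p + 5), 36(-3q^2 + 8q + 9)).
At (-1, 3): H = diag(80, 216).
Both eigenvalues are positive, so H is positive definite: a local minimum.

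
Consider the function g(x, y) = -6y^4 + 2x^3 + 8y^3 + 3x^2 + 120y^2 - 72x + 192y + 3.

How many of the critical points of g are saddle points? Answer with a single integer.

3

g separates as a function of x plus a function of y, so ∇g=0 decouples.
∂g/∂x = 6(x - 3)(x + 4) = 0 at x ∈ {-4, 3}; ∂g/∂y = -24(y - 4)(y + 1)(y + 2) = 0 at y ∈ {-2, -1, 4}.
The Hessian is diagonal: diag(g_xx, g_yy). Second derivatives: g_xx(-4)=-42, g_xx(3)=42; g_yy(-2)=-144, g_yy(-1)=120, g_yy(4)=-720.
Saddle points occur where the two diagonal entries have opposite signs: (-4, -1), (3, -2), (3, 4). Count: 3.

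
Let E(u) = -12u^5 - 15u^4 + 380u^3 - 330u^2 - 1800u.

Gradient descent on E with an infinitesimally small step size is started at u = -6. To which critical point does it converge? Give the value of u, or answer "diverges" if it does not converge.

-5

E'(u) = -60(u - 3)(u - 2)(u + 1)(u + 5), so E'(-6) = -21600.
Gradient descent moves in the -E' direction, i.e. u is increasing.
The nearest critical point in that direction is u = -5, where E'' = 13440 > 0 (a local minimum). The iterate converges there.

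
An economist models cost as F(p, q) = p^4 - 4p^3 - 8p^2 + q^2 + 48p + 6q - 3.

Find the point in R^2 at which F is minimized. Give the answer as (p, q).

(-2, -3)

F(p,q) separates as A(p) + B(q) − 3, so its minimum is min A + min B − 3.
A'(p) = 4(p - 3)(p - 2)(p + 2) vanishes at p ∈ {-2, 2, 3}; B'(q) = 2q + 6 vanishes at q ∈ {-3}.
Local minima of A (where A''>0): A(-2)=-80, A(3)=45. Local minima of B: B(-3)=-9.
So the global minimum of F is A(-2) + B(-3) − 3 = -80 − 9 − 3 = -92, attained at (-2, -3).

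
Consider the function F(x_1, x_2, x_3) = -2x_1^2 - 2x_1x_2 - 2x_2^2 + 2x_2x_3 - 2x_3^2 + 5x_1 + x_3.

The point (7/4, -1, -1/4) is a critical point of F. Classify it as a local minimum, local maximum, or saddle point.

local maximum

The Hessian is constant: H = [[-4, -2, 0], [-2, -4, 2], [0, 2, -4]].
Leading principal minors: Δ₁ = -4, Δ₂ = 12, Δ₃ = -32.
The minors alternate sign starting negative (−, +, −), so H is negative definite: a local maximum.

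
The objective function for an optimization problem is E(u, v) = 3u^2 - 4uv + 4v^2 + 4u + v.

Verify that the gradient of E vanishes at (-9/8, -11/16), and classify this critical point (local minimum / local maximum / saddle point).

local minimum

∇E = (6u - 4v + 4, -4u + 8v + 1); substituting (-9/8, -11/16) gives ∇E = (0, 0), so (-9/8, -11/16) is indeed a critical point.
The Hessian of E is constant: H = [[6, -4], [-4, 8]].
det(H) = 6·8 − (-4)² = 32.
det(H) > 0 and tr(H) = 14 > 0, so H is positive definite and the point is a local minimum.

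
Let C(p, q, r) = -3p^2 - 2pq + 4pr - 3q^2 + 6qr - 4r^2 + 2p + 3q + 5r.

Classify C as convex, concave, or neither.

C is quadratic, so its Hessian is the constant matrix H = [[-6, -2, 4], [-2, -6, 6], [4, 6, -8]].
Leading principal minors: -6, 32, -40.
Signs alternate −, +, − ⇒ H ≺ 0 ⇒ concave.

concave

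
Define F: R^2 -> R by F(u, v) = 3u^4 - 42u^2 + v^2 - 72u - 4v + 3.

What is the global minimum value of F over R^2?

F(u,v) separates as P(u) + Q(v) + 3, so its minimum is min P + min Q + 3.
P'(u) = 12(u - 3)(u + 1)(u + 2) vanishes at u ∈ {-2, -1, 3}; Q'(v) = 2v - 4 vanishes at v ∈ {2}.
Local minima of P (where P''>0): P(-2)=24, P(3)=-351. Local minima of Q: Q(2)=-4.
So the global minimum of F is P(3) + Q(2) + 3 = -351 − 4 + 3 = -352, attained at (3, 2).

-352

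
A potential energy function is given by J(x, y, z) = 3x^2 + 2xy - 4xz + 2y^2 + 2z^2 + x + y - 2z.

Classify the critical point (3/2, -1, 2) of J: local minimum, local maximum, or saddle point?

local minimum

The Hessian is constant: H = [[6, 2, -4], [2, 4, 0], [-4, 0, 4]].
Leading principal minors: Δ₁ = 6, Δ₂ = 20, Δ₃ = 16.
All leading minors are positive, so H is positive definite: a local minimum.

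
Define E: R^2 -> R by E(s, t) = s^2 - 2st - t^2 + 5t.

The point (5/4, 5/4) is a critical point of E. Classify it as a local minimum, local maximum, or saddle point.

The Hessian of E is constant: H = [[2, -2], [-2, -2]].
det(H) = 2·(-2) − (-2)² = -8.
Since det(H) < 0, H is indefinite and the critical point is a saddle point.

saddle point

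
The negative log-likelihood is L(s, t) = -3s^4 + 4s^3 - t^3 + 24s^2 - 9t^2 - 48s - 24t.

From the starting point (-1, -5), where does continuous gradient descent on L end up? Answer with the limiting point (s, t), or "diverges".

(1, -4)

L is separable, so gradient descent decouples: s follows -∂L/∂s, t follows -∂L/∂t.
∂L/∂s = -12(s - 2)(s - 1)(s + 2); at s=-1 this is -72, so s increases.
∂L/∂t = -3(t + 2)(t + 4); at t=-5 this is -9, so t increases.
s converges to its nearest critical value 1 (a local min of the s-part); t converges to -4. The iterate converges to (1, -4).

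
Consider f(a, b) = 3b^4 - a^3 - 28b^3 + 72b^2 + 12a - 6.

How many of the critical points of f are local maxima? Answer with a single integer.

f separates as a function of a plus a function of b, so ∇f=0 decouples.
∂f/∂a = -3(a - 2)(a + 2) = 0 at a ∈ {-2, 2}; ∂f/∂b = 12b(b - 4)(b - 3) = 0 at b ∈ {0, 3, 4}.
The Hessian is diagonal: diag(f_aa, f_bb). Second derivatives: f_aa(-2)=12, f_aa(2)=-12; f_bb(0)=144, f_bb(3)=-36, f_bb(4)=48.
Local maxima occur where both diagonal entries negative: (2, 3). Count: 1.

1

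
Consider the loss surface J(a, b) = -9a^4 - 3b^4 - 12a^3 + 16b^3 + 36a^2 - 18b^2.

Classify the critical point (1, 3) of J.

The mixed partial ∂²J/∂a∂b is 0, so the Hessian at any point is diag(J_aa, J_bb) = diag(36(-3a^2 - 2a + 2), 12(-3b^2 + 8b - 3)).
At (1, 3): H = diag(-108, -72).
Both eigenvalues are negative, so H is negative definite: a local maximum.

local maximum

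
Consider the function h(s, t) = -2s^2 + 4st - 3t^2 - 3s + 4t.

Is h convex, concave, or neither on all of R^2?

concave

h is quadratic, so its Hessian is the constant matrix H = [[-4, 4], [4, -6]].
det(H) = 8, tr(H) = -10.
det(H) > 0 and tr(H) < 0, so H is negative definite everywhere: concave.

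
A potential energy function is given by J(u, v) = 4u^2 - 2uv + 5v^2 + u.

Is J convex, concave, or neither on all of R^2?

convex

J is quadratic, so its Hessian is the constant matrix H = [[8, -2], [-2, 10]].
det(H) = 76, tr(H) = 18.
det(H) > 0 and tr(H) > 0, so H is positive definite everywhere: convex.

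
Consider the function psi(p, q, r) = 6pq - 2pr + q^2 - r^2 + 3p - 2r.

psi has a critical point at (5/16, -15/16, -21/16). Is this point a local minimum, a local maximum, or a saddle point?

The Hessian is constant: H = [[0, 6, -2], [6, 2, 0], [-2, 0, -2]].
Leading principal minors: Δ₁ = 0, Δ₂ = -36, Δ₃ = 64.
The minors fit neither the all-positive nor the alternating-sign pattern, so H is indefinite: a saddle point.

saddle point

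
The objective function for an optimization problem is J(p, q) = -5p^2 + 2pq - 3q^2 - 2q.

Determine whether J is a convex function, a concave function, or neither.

J is quadratic, so its Hessian is the constant matrix H = [[-10, 2], [2, -6]].
det(H) = 56, tr(H) = -16.
det(H) > 0 and tr(H) < 0, so H is negative definite everywhere: concave.

concave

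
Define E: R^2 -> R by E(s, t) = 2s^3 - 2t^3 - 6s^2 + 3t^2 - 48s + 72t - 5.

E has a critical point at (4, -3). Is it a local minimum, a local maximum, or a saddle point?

local minimum

The mixed partial ∂²E/∂s∂t is 0, so the Hessian at any point is diag(E_ss, E_tt) = diag(12(s - 1), 6(-2t + 1)).
At (4, -3): H = diag(36, 42).
Both eigenvalues are positive, so H is positive definite: a local minimum.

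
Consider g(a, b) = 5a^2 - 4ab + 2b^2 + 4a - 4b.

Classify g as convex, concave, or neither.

g is quadratic, so its Hessian is the constant matrix H = [[10, -4], [-4, 4]].
det(H) = 24, tr(H) = 14.
det(H) > 0 and tr(H) > 0, so H is positive definite everywhere: convex.

convex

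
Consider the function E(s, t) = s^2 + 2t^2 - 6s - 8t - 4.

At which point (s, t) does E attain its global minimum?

E(s,t) separates as P(s) + Q(t) − 4, so its minimum is min P + min Q − 4.
P'(s) = 2s - 6 vanishes at s ∈ {3}; Q'(t) = 4(t - 2) vanishes at t ∈ {2}.
Local minima of P (where P''>0): P(3)=-9. Local minima of Q: Q(2)=-8.
So the global minimum of E is P(3) + Q(2) − 4 = -9 − 8 − 4 = -21, attained at (3, 2).

(3, 2)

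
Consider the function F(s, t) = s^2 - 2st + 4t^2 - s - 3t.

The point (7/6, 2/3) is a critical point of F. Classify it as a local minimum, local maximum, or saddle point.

local minimum

The Hessian of F is constant: H = [[2, -2], [-2, 8]].
det(H) = 2·8 − (-2)² = 12.
det(H) > 0 and tr(H) = 10 > 0, so H is positive definite and the point is a local minimum.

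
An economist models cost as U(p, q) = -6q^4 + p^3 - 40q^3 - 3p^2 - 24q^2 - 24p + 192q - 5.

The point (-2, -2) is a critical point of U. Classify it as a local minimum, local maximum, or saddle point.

The mixed partial ∂²U/∂p∂q is 0, so the Hessian at any point is diag(U_pp, U_qq) = diag(6(p - 1), -24(3q^2 + 10q + 2)).
At (-2, -2): H = diag(-18, 144).
The eigenvalues have opposite signs, so H is indefinite: a saddle point.

saddle point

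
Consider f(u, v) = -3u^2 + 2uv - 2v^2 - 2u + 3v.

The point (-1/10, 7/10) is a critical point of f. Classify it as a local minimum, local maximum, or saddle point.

local maximum

The Hessian of f is constant: H = [[-6, 2], [2, -4]].
det(H) = (-6)·(-4) − 2² = 20.
det(H) > 0 and tr(H) = -10 < 0, so H is negative definite and the point is a local maximum.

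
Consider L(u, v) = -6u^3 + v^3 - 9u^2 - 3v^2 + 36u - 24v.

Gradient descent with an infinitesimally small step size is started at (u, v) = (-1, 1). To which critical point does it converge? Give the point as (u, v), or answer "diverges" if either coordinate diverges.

L is separable, so gradient descent decouples: u follows -∂L/∂u, v follows -∂L/∂v.
∂L/∂u = -18(u - 1)(u + 2); at u=-1 this is 36, so u decreases.
∂L/∂v = 3(v - 4)(v + 2); at v=1 this is -27, so v increases.
u converges to its nearest critical value -2 (a local min of the u-part); v converges to 4. The iterate converges to (-2, 4).

(-2, 4)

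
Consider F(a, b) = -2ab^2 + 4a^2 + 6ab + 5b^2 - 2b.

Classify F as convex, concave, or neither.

neither

The term -2ab^2 is cubic, so the Hessian is not constant.
∂²F/∂b² = -4a + 10, which takes both signs as a varies (negative for sufficiently large a). A diagonal entry of the Hessian changing sign means the Hessian is neither positive- nor negative-semidefinite on all of R^2.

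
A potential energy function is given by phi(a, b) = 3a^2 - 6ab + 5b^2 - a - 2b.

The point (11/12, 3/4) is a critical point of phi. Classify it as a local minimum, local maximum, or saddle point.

The Hessian of phi is constant: H = [[6, -6], [-6, 10]].
det(H) = 6·10 − (-6)² = 24.
det(H) > 0 and tr(H) = 16 > 0, so H is positive definite and the point is a local minimum.

local minimum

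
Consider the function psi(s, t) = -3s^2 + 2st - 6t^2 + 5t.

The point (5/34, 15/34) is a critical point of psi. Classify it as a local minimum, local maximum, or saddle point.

local maximum

The Hessian of psi is constant: H = [[-6, 2], [2, -12]].
det(H) = (-6)·(-12) − 2² = 68.
det(H) > 0 and tr(H) = -18 < 0, so H is negative definite and the point is a local maximum.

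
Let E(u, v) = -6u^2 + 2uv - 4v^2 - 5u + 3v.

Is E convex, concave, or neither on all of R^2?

concave

E is quadratic, so its Hessian is the constant matrix H = [[-12, 2], [2, -8]].
det(H) = 92, tr(H) = -20.
det(H) > 0 and tr(H) < 0, so H is negative definite everywhere: concave.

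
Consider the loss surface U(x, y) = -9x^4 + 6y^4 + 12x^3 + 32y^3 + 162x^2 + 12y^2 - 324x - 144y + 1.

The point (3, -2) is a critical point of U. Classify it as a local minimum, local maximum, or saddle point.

local maximum

The mixed partial ∂²U/∂x∂y is 0, so the Hessian at any point is diag(U_xx, U_yy) = diag(36(-3x^2 + 2x + 9), 24(3y^2 + 8y + 1)).
At (3, -2): H = diag(-432, -72).
Both eigenvalues are negative, so H is negative definite: a local maximum.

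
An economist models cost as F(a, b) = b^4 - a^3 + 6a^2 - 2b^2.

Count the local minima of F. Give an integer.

F separates as a function of a plus a function of b, so ∇F=0 decouples.
∂F/∂a = -3a(a - 4) = 0 at a ∈ {0, 4}; ∂F/∂b = 4b(b - 1)(b + 1) = 0 at b ∈ {-1, 0, 1}.
The Hessian is diagonal: diag(F_aa, F_bb). Second derivatives: F_aa(0)=12, F_aa(4)=-12; F_bb(-1)=8, F_bb(0)=-4, F_bb(1)=8.
Local minima occur where both diagonal entries positive: (0, -1), (0, 1). Count: 2.

2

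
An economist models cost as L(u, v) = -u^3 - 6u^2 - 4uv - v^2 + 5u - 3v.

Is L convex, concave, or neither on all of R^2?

neither

The term -u^3 is cubic, so the Hessian is not constant.
∂²L/∂u² = -6u - 12, which takes both signs as u varies (negative for sufficiently large u). A diagonal entry of the Hessian changing sign means the Hessian is neither positive- nor negative-semidefinite on all of R^2.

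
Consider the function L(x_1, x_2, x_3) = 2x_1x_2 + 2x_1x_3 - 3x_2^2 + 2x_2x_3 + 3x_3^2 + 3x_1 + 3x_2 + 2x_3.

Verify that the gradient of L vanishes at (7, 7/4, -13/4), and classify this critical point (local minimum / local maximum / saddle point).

∇L = (2x_2 + 2x_3 + 3, 2x_1 - 6x_2 + 2x_3 + 3, 2x_1 + 2x_2 + 6x_3 + 2); substituting (7, 7/4, -13/4) gives ∇L = (0, 0, 0), so (7, 7/4, -13/4) is indeed a critical point.
The Hessian is constant: H = [[0, 2, 2], [2, -6, 2], [2, 2, 6]].
Leading principal minors: Δ₁ = 0, Δ₂ = -4, Δ₃ = 16.
The minors fit neither the all-positive nor the alternating-sign pattern, so H is indefinite: a saddle point.

saddle point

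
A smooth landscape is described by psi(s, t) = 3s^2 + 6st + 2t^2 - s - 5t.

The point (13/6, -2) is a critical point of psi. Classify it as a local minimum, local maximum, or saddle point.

The Hessian of psi is constant: H = [[6, 6], [6, 4]].
det(H) = 6·4 − 6² = -12.
Since det(H) < 0, H is indefinite and the critical point is a saddle point.

saddle point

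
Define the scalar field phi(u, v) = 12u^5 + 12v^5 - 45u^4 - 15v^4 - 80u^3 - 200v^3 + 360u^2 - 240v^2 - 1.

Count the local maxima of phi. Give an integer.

4

phi separates as a function of u plus a function of v, so ∇phi=0 decouples.
∂phi/∂u = 60u(u - 3)(u - 2)(u + 2) = 0 at u ∈ {-2, 0, 2, 3}; ∂phi/∂v = 60v(v - 4)(v + 1)(v + 2) = 0 at v ∈ {-2, -1, 0, 4}.
The Hessian is diagonal: diag(phi_uu, phi_vv). Second derivatives: phi_uu(-2)=-2400, phi_uu(0)=720, phi_uu(2)=-480, phi_uu(3)=900; phi_vv(-2)=-720, phi_vv(-1)=300, phi_vv(0)=-480, phi_vv(4)=7200.
Local maxima occur where both diagonal entries negative: (-2, -2), (-2, 0), (2, -2), (2, 0). Count: 4.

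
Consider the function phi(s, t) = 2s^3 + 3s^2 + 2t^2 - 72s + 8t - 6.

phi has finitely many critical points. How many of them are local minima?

phi separates as a function of s plus a function of t, so ∇phi=0 decouples.
∂phi/∂s = 6(s - 3)(s + 4) = 0 at s ∈ {-4, 3}; ∂phi/∂t = 4(t + 2) = 0 at t ∈ {-2}.
The Hessian is diagonal: diag(phi_ss, phi_tt). Second derivatives: phi_ss(-4)=-42, phi_ss(3)=42; phi_tt(-2)=4.
Local minima occur where both diagonal entries positive: (3, -2). Count: 1.

1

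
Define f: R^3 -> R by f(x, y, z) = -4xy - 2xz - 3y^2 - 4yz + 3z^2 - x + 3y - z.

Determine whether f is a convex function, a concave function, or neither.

f is quadratic, so its Hessian is the constant matrix H = [[0, -4, -2], [-4, -6, -4], [-2, -4, 6]].
Leading principal minors: 0, -16, -136.
Neither pattern holds ⇒ H is indefinite ⇒ neither convex nor concave.

neither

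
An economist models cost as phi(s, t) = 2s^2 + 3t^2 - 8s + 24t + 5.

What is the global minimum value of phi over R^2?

phi(s,t) separates as P(s) + Q(t) + 5, so its minimum is min P + min Q + 5.
P'(s) = 4s - 8 vanishes at s ∈ {2}; Q'(t) = 6(t + 4) vanishes at t ∈ {-4}.
Local minima of P (where P''>0): P(2)=-8. Local minima of Q: Q(-4)=-48.
So the global minimum of phi is P(2) + Q(-4) + 5 = -8 − 48 + 5 = -51, attained at (2, -4).

-51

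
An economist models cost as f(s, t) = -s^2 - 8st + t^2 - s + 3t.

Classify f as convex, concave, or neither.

neither

f is quadratic, so its Hessian is the constant matrix H = [[-2, -8], [-8, 2]].
det(H) = -68, tr(H) = 0.
det(H) < 0, so H is indefinite: neither convex nor concave.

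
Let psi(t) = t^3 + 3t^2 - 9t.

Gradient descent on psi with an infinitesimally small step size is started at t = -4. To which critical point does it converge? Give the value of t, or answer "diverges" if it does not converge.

diverges

psi'(t) = 3(t - 1)(t + 3), so psi'(-4) = 15.
Gradient descent moves in the -psi' direction, i.e. t is decreasing.
There is no critical point below t=-4, and psi' keeps the same sign, so the iterate runs off to −∞.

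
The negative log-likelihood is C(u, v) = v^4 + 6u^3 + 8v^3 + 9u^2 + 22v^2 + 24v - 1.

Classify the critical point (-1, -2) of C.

The mixed partial ∂²C/∂u∂v is 0, so the Hessian at any point is diag(C_uu, C_vv) = diag(18(2u + 1), 4(3v^2 + 12v + 11)).
At (-1, -2): H = diag(-18, -4).
Both eigenvalues are negative, so H is negative definite: a local maximum.

local maximum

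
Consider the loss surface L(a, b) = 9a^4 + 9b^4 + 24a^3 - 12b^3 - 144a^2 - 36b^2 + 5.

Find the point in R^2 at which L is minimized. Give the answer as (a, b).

(-4, 2)

L(a,b) separates as P(a) + Q(b) + 5, so its minimum is min P + min Q + 5.
P'(a) = 36a(a - 2)(a + 4) vanishes at a ∈ {-4, 0, 2}; Q'(b) = 36b(b - 2)(b + 1) vanishes at b ∈ {-1, 0, 2}.
Local minima of P (where P''>0): P(-4)=-1536, P(2)=-240. Local minima of Q: Q(-1)=-15, Q(2)=-96.
So the global minimum of L is P(-4) + Q(2) + 5 = -1536 − 96 + 5 = -1627, attained at (-4, 2).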